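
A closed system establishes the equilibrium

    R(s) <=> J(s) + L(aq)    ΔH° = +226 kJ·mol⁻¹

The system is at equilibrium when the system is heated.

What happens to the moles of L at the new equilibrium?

increases

The forward reaction is endothermic. Raising T favours the endothermic direction — shift to the right.
The net shift is to the right. L is a product, so its amount increases.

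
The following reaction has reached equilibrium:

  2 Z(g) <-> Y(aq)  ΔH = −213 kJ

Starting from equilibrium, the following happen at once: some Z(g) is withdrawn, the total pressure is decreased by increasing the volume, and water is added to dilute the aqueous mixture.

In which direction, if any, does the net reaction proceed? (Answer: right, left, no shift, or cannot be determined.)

Removing Z (g), a reactant, drives the reaction to the left.
Gas moles: reactants 2, products 0 (Δn_gas = -2). Expansion shifts the system toward the side with more moles of gas — to the left.
Dilution lowers every aqueous concentration by the same factor. Δn_aq = 1 − 0 = +1, so the system shifts toward the side with more dissolved moles — to the right.
The individual effects push in opposite directions; without quantitative information the net direction cannot be determined.

cannot be determined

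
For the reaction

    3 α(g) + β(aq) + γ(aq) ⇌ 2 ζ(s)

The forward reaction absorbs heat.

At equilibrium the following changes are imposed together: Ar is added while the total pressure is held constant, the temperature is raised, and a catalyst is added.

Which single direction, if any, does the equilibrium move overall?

cannot be determined

Adding inert gas at constant total pressure expands the volume and lowers every reacting partial pressure. With Δn_gas = 0 − 3 = -3, Q moves away from K toward the side with fewer gas moles, so the system shifts toward the side with more gas moles — to the left.
The forward reaction is endothermic. Raising T favours the endothermic direction — shift to the right.
A catalyst speeds both forward and reverse rates equally; it changes neither Q nor K — no shift from this change.
The individual effects push in opposite directions; without quantitative information the net direction cannot be determined.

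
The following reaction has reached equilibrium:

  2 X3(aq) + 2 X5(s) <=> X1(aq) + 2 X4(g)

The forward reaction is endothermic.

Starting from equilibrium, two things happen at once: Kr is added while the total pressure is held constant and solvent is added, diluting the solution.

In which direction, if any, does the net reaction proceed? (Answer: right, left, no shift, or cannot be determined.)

cannot be determined

Adding inert gas at constant total pressure expands the volume and lowers every reacting partial pressure. With Δn_gas = 2 − 0 = +2, Q moves away from K toward the side with fewer gas moles, so the system shifts toward the side with more gas moles — to the right.
Dilution lowers every aqueous concentration by the same factor. Δn_aq = 1 − 2 = -1, so the system shifts toward the side with more dissolved moles — to the left.
The individual effects push in opposite directions; without quantitative information the net direction cannot be determined.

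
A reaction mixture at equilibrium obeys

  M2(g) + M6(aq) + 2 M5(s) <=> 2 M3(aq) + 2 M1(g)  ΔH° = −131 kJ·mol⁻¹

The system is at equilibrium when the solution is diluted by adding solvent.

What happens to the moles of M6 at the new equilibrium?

decreases

Dilution lowers every aqueous concentration by the same factor. Δn_aq = 2 − 1 = +1, so the system shifts toward the side with more dissolved moles — to the right.
The net shift is to the right. M6 is a reactant, so its amount decreases.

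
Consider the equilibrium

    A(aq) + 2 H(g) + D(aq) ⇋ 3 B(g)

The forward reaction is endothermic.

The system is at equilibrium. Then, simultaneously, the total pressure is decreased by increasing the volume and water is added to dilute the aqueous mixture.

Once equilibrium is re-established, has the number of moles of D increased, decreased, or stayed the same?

Gas moles: reactants 2, products 3 (Δn_gas = +1). Expansion shifts the system toward the side with more moles of gas — to the right.
Dilution lowers every aqueous concentration by the same factor. Δn_aq = 0 − 2 = -2, so the system shifts toward the side with more dissolved moles — to the left.
The two effects oppose each other, so the net shift — and hence the change in D — cannot be determined from the given information.

cannot be determined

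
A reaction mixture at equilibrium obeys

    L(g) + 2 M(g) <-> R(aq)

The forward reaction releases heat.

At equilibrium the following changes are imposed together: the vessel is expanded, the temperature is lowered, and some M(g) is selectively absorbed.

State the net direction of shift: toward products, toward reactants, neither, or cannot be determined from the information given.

Gas moles: reactants 3, products 0 (Δn_gas = -3). Expansion shifts the system toward the side with more moles of gas — to the left.
The forward reaction is exothermic. Lowering T favours the exothermic direction — shift to the right.
Removing M (g), a reactant, drives the reaction to the left.
The individual effects push in opposite directions; without quantitative information the net direction cannot be determined.

cannot be determined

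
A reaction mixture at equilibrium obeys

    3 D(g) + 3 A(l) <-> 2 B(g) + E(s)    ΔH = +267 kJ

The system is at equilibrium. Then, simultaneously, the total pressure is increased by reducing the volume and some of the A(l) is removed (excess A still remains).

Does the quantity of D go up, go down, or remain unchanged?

Gas moles: reactants 3, products 2 (Δn_gas = -1). Compression shifts the system toward the side with fewer moles of gas — to the right.
A is a pure liquid; its activity is 1 regardless of amount, so Q is unaffected — no shift from this change.
The net shift is to the right. D is a reactant, so its amount decreases.

decreases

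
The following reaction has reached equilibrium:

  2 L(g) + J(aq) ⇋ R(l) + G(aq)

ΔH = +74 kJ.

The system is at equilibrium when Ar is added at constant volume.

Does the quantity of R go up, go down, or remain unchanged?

unchanged

At constant volume, adding an inert gas leaves every reacting species' partial pressure unchanged, so Q is unchanged — no shift from this change.
No net shift occurs, so the amount of R is unchanged.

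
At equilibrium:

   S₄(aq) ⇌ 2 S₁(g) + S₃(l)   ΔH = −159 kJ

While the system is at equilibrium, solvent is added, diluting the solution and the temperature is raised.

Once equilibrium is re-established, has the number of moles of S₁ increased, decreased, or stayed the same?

Dilution lowers every aqueous concentration by the same factor. Δn_aq = 0 − 1 = -1, so the system shifts toward the side with more dissolved moles — to the left.
The forward reaction is exothermic. Raising T favours the endothermic direction — shift to the left.
The net shift is to the left. S₁ is a product, so its amount decreases.

decreases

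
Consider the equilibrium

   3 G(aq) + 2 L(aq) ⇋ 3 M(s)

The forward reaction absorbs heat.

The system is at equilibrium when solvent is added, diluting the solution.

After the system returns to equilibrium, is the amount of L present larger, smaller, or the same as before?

increases

Dilution lowers every aqueous concentration by the same factor. Δn_aq = 0 − 5 = -5, so the system shifts toward the side with more dissolved moles — to the left.
The net shift is to the left. L is a reactant, so its amount increases.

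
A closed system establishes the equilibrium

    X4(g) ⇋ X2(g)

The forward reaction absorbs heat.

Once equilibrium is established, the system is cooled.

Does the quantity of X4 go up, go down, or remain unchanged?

increases

The forward reaction is endothermic. Lowering T favours the exothermic direction — shift to the left.
The net shift is to the left. X4 is a reactant, so its amount increases.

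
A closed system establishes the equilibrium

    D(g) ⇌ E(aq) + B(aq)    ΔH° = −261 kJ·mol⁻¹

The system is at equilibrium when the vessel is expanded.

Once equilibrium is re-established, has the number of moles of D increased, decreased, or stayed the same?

increases

Gas moles: reactants 1, products 0 (Δn_gas = -1). Expansion shifts the system toward the side with more moles of gas — to the left.
The net shift is to the left. D is a reactant, so its amount increases.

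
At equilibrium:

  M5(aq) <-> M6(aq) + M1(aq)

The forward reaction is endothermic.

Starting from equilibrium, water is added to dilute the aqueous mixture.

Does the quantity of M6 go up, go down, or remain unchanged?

increases

Dilution lowers every aqueous concentration by the same factor. Δn_aq = 2 − 1 = +1, so the system shifts toward the side with more dissolved moles — to the right.
The net shift is to the right. M6 is a product, so its amount increases.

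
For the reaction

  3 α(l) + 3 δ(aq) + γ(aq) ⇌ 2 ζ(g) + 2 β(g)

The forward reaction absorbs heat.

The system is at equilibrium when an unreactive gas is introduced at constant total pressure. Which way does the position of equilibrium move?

right

Adding inert gas at constant total pressure expands the volume and lowers every reacting partial pressure. With Δn_gas = 4 − 0 = +4, Q moves away from K toward the side with fewer gas moles, so the system shifts toward the side with more gas moles — to the right.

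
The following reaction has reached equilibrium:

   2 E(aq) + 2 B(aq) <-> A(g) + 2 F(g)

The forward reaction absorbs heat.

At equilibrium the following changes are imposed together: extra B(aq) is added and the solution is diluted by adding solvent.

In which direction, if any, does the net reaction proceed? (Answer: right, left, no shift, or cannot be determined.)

cannot be determined

Adding B (aq), a reactant, drives the reaction to the right.
Dilution lowers every aqueous concentration by the same factor. Δn_aq = 0 − 4 = -4, so the system shifts toward the side with more dissolved moles — to the left.
The individual effects push in opposite directions; without quantitative information the net direction cannot be determined.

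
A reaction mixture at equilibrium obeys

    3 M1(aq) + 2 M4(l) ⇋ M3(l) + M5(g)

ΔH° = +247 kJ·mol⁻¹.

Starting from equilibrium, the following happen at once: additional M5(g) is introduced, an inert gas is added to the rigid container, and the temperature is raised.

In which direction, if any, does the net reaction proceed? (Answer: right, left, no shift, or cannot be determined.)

cannot be determined

Adding M5 (g), a product, drives the reaction to the left.
At constant volume, adding an inert gas leaves every reacting species' partial pressure unchanged, so Q is unchanged — no shift from this change.
The forward reaction is endothermic. Raising T favours the endothermic direction — shift to the right.
The individual effects push in opposite directions; without quantitative information the net direction cannot be determined.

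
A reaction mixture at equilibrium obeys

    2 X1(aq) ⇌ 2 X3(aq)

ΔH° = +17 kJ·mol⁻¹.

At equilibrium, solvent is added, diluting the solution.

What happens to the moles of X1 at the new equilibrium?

unchanged

Dilution scales every aqueous concentration by the same factor. Δn_aq = 2 − 2 = 0, so Q is unchanged — no shift.
No net shift occurs, so the amount of X1 is unchanged.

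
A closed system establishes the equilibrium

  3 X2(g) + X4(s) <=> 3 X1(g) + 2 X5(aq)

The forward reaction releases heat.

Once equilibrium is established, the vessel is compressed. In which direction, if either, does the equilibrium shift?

no shift

Gas moles: reactants 3, products 3. Δn_gas = 0, so a volume change leaves Q equal to K — no shift from this change.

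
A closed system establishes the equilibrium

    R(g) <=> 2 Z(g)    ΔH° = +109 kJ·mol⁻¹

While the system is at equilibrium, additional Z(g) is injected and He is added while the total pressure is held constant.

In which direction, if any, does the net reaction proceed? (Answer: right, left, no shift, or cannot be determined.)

cannot be determined

Adding Z (g), a product, drives the reaction to the left.
Adding inert gas at constant total pressure expands the volume and lowers every reacting partial pressure. With Δn_gas = 2 − 1 = +1, Q moves away from K toward the side with fewer gas moles, so the system shifts toward the side with more gas moles — to the right.
The individual effects push in opposite directions; without quantitative information the net direction cannot be determined.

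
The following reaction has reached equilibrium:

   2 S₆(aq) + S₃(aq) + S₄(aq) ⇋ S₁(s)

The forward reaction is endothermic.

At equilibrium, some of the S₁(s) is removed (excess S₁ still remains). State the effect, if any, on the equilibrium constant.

The equilibrium constant depends only on temperature. This perturbation changes neither the position of equilibrium nor K.

unchanged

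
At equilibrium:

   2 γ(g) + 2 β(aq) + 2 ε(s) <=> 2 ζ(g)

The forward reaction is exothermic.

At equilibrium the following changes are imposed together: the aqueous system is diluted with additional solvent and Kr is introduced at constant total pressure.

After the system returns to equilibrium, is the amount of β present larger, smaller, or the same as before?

Dilution lowers every aqueous concentration by the same factor. Δn_aq = 0 − 2 = -2, so the system shifts toward the side with more dissolved moles — to the left.
Adding inert gas at constant total pressure expands the volume, scaling every reacting partial pressure by the same factor. Δn_gas = 2 − 2 = 0, so Q is unchanged — no shift.
The net shift is to the left. β is a reactant, so its amount increases.

increases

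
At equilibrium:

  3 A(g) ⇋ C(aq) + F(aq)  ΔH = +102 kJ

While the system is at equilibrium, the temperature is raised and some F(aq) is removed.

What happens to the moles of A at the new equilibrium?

The forward reaction is endothermic. Raising T favours the endothermic direction — shift to the right.
Removing F (aq), a product, drives the reaction to the right.
The net shift is to the right. A is a reactant, so its amount decreases.

decreases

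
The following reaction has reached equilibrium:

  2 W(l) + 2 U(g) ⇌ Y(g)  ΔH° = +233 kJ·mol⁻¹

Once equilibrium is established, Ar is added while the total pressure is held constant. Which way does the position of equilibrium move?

Adding inert gas at constant total pressure expands the volume and lowers every reacting partial pressure. With Δn_gas = 1 − 2 = -1, Q moves away from K toward the side with fewer gas moles, so the system shifts toward the side with more gas moles — to the left.

left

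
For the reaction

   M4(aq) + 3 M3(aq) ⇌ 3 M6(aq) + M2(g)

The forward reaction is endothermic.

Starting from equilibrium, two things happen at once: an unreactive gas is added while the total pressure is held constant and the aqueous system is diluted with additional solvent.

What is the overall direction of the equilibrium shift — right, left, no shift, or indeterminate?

Adding inert gas at constant total pressure expands the volume and lowers every reacting partial pressure. With Δn_gas = 1 − 0 = +1, Q moves away from K toward the side with fewer gas moles, so the system shifts toward the side with more gas moles — to the right.
Dilution lowers every aqueous concentration by the same factor. Δn_aq = 3 − 4 = -1, so the system shifts toward the side with more dissolved moles — to the left.
The individual effects push in opposite directions; without quantitative information the net direction cannot be determined.

cannot be determined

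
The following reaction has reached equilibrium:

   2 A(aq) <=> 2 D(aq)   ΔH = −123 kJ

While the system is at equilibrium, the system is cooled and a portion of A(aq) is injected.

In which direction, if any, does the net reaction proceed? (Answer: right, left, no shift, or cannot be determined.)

right

The forward reaction is exothermic. Lowering T favours the exothermic direction — shift to the right.
Adding A (aq), a reactant, drives the reaction to the right.
All effects act in the same direction — net shift to the right.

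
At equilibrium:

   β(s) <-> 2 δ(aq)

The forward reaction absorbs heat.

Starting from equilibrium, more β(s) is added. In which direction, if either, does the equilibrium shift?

β is a pure solid; its activity is 1 regardless of amount, so Q is unaffected — no shift from this change.

no shift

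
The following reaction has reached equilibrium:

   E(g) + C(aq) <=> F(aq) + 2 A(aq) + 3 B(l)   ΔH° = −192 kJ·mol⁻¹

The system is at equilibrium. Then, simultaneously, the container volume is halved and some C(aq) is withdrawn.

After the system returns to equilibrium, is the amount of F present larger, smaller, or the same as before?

cannot be determined

Gas moles: reactants 1, products 0 (Δn_gas = -1). Compression shifts the system toward the side with fewer moles of gas — to the right.
Removing C (aq), a reactant, drives the reaction to the left.
The two effects oppose each other, so the net shift — and hence the change in F — cannot be determined from the given information.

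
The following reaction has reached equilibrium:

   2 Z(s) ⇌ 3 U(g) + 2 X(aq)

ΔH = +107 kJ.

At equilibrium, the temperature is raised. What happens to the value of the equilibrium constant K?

K depends on temperature via the van 't Hoff relation. The forward reaction is endothermic, so raising T increases K.

increases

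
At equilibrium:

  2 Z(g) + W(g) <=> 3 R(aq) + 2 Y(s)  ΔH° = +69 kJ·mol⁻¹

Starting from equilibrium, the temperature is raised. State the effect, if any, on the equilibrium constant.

K depends on temperature via the van 't Hoff relation. The forward reaction is endothermic, so raising T increases K.

increases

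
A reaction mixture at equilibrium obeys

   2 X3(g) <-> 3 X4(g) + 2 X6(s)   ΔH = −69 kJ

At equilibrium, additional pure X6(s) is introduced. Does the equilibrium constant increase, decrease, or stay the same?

unchanged

The equilibrium constant depends only on temperature. This perturbation changes neither the position of equilibrium nor K.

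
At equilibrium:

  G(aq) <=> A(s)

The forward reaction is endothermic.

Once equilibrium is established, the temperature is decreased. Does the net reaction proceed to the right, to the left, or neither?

left

The forward reaction is endothermic. Lowering T favours the exothermic direction — shift to the left.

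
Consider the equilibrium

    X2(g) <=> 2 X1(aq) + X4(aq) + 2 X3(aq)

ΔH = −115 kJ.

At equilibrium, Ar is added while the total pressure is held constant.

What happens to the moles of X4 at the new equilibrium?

Adding inert gas at constant total pressure expands the volume and lowers every reacting partial pressure. With Δn_gas = 0 − 1 = -1, Q moves away from K toward the side with fewer gas moles, so the system shifts toward the side with more gas moles — to the left.
The net shift is to the left. X4 is a product, so its amount decreases.

decreases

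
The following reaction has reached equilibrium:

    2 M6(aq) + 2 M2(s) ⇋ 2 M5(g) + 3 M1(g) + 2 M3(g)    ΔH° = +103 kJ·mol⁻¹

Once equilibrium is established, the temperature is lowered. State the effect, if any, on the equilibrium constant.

K depends on temperature via the van 't Hoff relation. The forward reaction is endothermic, so lowering T decreases K.

decreases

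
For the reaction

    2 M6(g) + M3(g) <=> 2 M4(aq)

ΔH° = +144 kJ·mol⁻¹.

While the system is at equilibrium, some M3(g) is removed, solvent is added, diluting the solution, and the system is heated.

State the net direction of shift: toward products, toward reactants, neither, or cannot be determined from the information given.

Removing M3 (g), a reactant, drives the reaction to the left.
Dilution lowers every aqueous concentration by the same factor. Δn_aq = 2 − 0 = +2, so the system shifts toward the side with more dissolved moles — to the right.
The forward reaction is endothermic. Raising T favours the endothermic direction — shift to the right.
The individual effects push in opposite directions; without quantitative information the net direction cannot be determined.

cannot be determined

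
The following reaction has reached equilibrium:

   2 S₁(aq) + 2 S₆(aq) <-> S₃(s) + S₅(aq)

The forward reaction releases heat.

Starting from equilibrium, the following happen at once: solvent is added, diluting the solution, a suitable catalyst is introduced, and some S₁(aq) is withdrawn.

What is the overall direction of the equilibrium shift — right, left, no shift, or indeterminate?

left

Dilution lowers every aqueous concentration by the same factor. Δn_aq = 1 − 4 = -3, so the system shifts toward the side with more dissolved moles — to the left.
A catalyst speeds both forward and reverse rates equally; it changes neither Q nor K — no shift from this change.
Removing S₁ (aq), a reactant, drives the reaction to the left.
Only the nonzero effect(s) matter; the net shift is to the left.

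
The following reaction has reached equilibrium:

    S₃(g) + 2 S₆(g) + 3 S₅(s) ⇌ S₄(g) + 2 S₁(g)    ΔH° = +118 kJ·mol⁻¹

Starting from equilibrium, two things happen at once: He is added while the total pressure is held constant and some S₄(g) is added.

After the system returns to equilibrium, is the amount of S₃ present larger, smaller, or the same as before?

increases

Adding inert gas at constant total pressure expands the volume, scaling every reacting partial pressure by the same factor. Δn_gas = 3 − 3 = 0, so Q is unchanged — no shift.
Adding S₄ (g), a product, drives the reaction to the left.
The net shift is to the left. S₃ is a reactant, so its amount increases.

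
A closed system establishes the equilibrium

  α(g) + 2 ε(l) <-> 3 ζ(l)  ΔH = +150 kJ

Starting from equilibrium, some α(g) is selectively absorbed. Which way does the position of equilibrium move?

Removing α (g), a reactant, drives the reaction to the left.

left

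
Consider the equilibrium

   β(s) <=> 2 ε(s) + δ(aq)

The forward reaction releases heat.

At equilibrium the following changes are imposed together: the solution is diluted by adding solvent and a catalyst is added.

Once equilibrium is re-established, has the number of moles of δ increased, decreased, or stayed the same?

increases

Dilution lowers every aqueous concentration by the same factor. Δn_aq = 1 − 0 = +1, so the system shifts toward the side with more dissolved moles — to the right.
A catalyst speeds both forward and reverse rates equally; it changes neither Q nor K — no shift from this change.
The net shift is to the right. δ is a product, so its amount increases.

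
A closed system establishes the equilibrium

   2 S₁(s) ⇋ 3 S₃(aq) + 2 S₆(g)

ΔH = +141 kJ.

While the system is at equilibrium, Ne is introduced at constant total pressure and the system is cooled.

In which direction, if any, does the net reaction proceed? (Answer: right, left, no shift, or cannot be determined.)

Adding inert gas at constant total pressure expands the volume and lowers every reacting partial pressure. With Δn_gas = 2 − 0 = +2, Q moves away from K toward the side with fewer gas moles, so the system shifts toward the side with more gas moles — to the right.
The forward reaction is endothermic. Lowering T favours the exothermic direction — shift to the left.
The individual effects push in opposite directions; without quantitative information the net direction cannot be determined.

cannot be determined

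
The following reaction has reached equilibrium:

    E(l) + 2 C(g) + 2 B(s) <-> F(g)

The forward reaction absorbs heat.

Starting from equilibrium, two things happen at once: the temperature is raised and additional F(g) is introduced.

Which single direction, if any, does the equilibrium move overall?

cannot be determined

The forward reaction is endothermic. Raising T favours the endothermic direction — shift to the right.
Adding F (g), a product, drives the reaction to the left.
The individual effects push in opposite directions; without quantitative information the net direction cannot be determined.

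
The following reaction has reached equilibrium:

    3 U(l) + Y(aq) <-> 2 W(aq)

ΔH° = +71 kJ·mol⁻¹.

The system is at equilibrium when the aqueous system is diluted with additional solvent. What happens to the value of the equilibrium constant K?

unchanged

The equilibrium constant depends only on temperature. This perturbation may move the position of equilibrium, but since T is unchanged, K itself is unchanged.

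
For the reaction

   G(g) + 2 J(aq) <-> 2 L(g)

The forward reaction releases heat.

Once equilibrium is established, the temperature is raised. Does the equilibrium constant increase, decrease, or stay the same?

decreases

K depends on temperature via the van 't Hoff relation. The forward reaction is exothermic, so raising T decreases K.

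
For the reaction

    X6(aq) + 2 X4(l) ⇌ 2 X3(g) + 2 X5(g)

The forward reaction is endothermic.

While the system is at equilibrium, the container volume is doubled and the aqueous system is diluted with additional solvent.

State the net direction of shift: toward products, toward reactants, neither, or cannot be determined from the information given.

Gas moles: reactants 0, products 4 (Δn_gas = +4). Expansion shifts the system toward the side with more moles of gas — to the right.
Dilution lowers every aqueous concentration by the same factor. Δn_aq = 0 − 1 = -1, so the system shifts toward the side with more dissolved moles — to the left.
The individual effects push in opposite directions; without quantitative information the net direction cannot be determined.

cannot be determined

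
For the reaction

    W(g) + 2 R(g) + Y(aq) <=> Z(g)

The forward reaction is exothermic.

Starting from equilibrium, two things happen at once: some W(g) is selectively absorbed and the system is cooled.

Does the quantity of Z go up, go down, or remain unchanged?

Removing W (g), a reactant, drives the reaction to the left.
The forward reaction is exothermic. Lowering T favours the exothermic direction — shift to the right.
The two effects oppose each other, so the net shift — and hence the change in Z — cannot be determined from the given information.

cannot be determined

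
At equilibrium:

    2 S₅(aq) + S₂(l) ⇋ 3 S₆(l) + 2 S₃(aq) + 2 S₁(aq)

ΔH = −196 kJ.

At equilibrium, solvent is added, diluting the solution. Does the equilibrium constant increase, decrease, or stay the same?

The equilibrium constant depends only on temperature. This perturbation may move the position of equilibrium, but since T is unchanged, K itself is unchanged.

unchanged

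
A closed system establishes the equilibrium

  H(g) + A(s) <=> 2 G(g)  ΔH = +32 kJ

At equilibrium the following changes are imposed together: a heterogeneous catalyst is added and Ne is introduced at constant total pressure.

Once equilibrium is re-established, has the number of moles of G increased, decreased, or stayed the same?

A catalyst speeds both forward and reverse rates equally; it changes neither Q nor K — no shift from this change.
Adding inert gas at constant total pressure expands the volume and lowers every reacting partial pressure. With Δn_gas = 2 − 1 = +1, Q moves away from K toward the side with fewer gas moles, so the system shifts toward the side with more gas moles — to the right.
The net shift is to the right. G is a product, so its amount increases.

increases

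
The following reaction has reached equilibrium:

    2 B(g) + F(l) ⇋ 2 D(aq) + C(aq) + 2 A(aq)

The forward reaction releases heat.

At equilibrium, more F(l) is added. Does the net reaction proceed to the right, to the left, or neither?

F is a pure liquid; its activity is 1 regardless of amount, so Q is unaffected — no shift from this change.

no shift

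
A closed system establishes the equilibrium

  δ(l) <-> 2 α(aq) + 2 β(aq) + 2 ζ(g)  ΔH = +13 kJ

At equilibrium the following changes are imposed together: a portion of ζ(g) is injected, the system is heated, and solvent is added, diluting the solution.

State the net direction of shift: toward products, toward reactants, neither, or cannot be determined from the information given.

cannot be determined

Adding ζ (g), a product, drives the reaction to the left.
The forward reaction is endothermic. Raising T favours the endothermic direction — shift to the right.
Dilution lowers every aqueous concentration by the same factor. Δn_aq = 4 − 0 = +4, so the system shifts toward the side with more dissolved moles — to the right.
The individual effects push in opposite directions; without quantitative information the net direction cannot be determined.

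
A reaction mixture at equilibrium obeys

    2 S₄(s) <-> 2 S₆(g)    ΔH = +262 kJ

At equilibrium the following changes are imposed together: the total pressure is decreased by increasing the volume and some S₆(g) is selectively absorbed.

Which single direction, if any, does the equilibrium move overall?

Gas moles: reactants 0, products 2 (Δn_gas = +2). Expansion shifts the system toward the side with more moles of gas — to the right.
Removing S₆ (g), a product, drives the reaction to the right.
All effects act in the same direction — net shift to the right.

right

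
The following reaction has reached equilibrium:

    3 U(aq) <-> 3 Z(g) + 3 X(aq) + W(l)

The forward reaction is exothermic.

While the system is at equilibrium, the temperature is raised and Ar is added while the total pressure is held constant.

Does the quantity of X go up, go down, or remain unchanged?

The forward reaction is exothermic. Raising T favours the endothermic direction — shift to the left.
Adding inert gas at constant total pressure expands the volume and lowers every reacting partial pressure. With Δn_gas = 3 − 0 = +3, Q moves away from K toward the side with fewer gas moles, so the system shifts toward the side with more gas moles — to the right.
The two effects oppose each other, so the net shift — and hence the change in X — cannot be determined from the given information.

cannot be determined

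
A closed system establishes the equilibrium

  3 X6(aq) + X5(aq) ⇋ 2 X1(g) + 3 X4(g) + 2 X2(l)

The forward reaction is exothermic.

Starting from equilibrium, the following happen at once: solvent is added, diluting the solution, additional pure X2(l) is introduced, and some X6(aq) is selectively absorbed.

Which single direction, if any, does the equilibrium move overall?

Dilution lowers every aqueous concentration by the same factor. Δn_aq = 0 − 4 = -4, so the system shifts toward the side with more dissolved moles — to the left.
X2 is a pure liquid; its activity is 1 regardless of amount, so Q is unaffected — no shift from this change.
Removing X6 (aq), a reactant, drives the reaction to the left.
Only the nonzero effect(s) matter; the net shift is to the left.

left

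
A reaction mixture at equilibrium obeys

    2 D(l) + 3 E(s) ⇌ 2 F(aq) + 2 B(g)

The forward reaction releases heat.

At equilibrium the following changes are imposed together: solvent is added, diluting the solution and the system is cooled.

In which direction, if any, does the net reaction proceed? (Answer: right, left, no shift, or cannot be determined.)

right

Dilution lowers every aqueous concentration by the same factor. Δn_aq = 2 − 0 = +2, so the system shifts toward the side with more dissolved moles — to the right.
The forward reaction is exothermic. Lowering T favours the exothermic direction — shift to the right.
All effects act in the same direction — net shift to the right.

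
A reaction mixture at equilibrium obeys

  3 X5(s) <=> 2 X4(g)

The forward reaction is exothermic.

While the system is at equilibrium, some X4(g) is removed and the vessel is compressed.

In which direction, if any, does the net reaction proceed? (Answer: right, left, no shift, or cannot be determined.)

Removing X4 (g), a product, drives the reaction to the right.
Gas moles: reactants 0, products 2 (Δn_gas = +2). Compression shifts the system toward the side with fewer moles of gas — to the left.
The individual effects push in opposite directions; without quantitative information the net direction cannot be determined.

cannot be determined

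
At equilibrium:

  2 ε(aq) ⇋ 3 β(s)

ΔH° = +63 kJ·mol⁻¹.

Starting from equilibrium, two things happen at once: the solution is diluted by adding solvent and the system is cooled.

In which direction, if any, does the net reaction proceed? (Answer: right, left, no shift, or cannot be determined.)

left

Dilution lowers every aqueous concentration by the same factor. Δn_aq = 0 − 2 = -2, so the system shifts toward the side with more dissolved moles — to the left.
The forward reaction is endothermic. Lowering T favours the exothermic direction — shift to the left.
All effects act in the same direction — net shift to the left.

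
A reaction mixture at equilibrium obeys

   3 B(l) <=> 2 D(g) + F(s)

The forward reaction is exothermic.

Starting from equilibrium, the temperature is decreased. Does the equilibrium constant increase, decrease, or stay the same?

K depends on temperature via the van 't Hoff relation. The forward reaction is exothermic, so lowering T increases K.

increases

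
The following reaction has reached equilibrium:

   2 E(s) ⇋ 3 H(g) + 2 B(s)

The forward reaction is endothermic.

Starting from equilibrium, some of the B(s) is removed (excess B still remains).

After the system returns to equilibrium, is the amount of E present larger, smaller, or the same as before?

unchanged

B is a pure solid; its activity is 1 regardless of amount, so Q is unaffected — no shift from this change.
No net shift occurs, so the amount of E is unchanged.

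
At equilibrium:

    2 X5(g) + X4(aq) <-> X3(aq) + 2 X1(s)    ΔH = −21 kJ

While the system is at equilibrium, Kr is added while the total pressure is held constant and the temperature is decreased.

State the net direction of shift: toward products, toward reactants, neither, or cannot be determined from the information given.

Adding inert gas at constant total pressure expands the volume and lowers every reacting partial pressure. With Δn_gas = 0 − 2 = -2, Q moves away from K toward the side with fewer gas moles, so the system shifts toward the side with more gas moles — to the left.
The forward reaction is exothermic. Lowering T favours the exothermic direction — shift to the right.
The individual effects push in opposite directions; without quantitative information the net direction cannot be determined.

cannot be determined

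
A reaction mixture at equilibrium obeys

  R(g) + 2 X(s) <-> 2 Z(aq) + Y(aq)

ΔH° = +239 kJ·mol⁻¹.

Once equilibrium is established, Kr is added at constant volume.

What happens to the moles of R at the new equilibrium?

unchanged

At constant volume, adding an inert gas leaves every reacting species' partial pressure unchanged, so Q is unchanged — no shift from this change.
No net shift occurs, so the amount of R is unchanged.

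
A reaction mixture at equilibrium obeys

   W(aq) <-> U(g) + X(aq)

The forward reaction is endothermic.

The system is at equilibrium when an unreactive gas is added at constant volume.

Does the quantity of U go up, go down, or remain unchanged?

unchanged

At constant volume, adding an inert gas leaves every reacting species' partial pressure unchanged, so Q is unchanged — no shift from this change.
No net shift occurs, so the amount of U is unchanged.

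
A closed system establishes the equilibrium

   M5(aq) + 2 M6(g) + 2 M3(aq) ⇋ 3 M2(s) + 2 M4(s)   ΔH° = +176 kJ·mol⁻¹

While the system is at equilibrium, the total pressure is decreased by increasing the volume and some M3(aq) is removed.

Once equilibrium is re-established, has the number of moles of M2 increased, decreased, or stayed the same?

Gas moles: reactants 2, products 0 (Δn_gas = -2). Expansion shifts the system toward the side with more moles of gas — to the left.
Removing M3 (aq), a reactant, drives the reaction to the left.
The net shift is to the left. M2 is a product, so its amount decreases.

decreases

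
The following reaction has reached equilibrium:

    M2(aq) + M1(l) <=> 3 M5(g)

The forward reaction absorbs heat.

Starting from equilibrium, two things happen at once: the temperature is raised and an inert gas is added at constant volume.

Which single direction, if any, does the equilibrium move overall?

right

The forward reaction is endothermic. Raising T favours the endothermic direction — shift to the right.
At constant volume, adding an inert gas leaves every reacting species' partial pressure unchanged, so Q is unchanged — no shift from this change.
Only the nonzero effect(s) matter; the net shift is to the right.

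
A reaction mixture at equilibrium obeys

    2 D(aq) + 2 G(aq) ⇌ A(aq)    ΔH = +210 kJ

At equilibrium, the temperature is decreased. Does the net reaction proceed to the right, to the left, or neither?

The forward reaction is endothermic. Lowering T favours the exothermic direction — shift to the left.

left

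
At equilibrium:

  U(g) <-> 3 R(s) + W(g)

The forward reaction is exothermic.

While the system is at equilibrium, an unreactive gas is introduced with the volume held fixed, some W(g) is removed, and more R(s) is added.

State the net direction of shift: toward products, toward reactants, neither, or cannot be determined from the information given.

At constant volume, adding an inert gas leaves every reacting species' partial pressure unchanged, so Q is unchanged — no shift from this change.
Removing W (g), a product, drives the reaction to the right.
R is a pure solid; its activity is 1 regardless of amount, so Q is unaffected — no shift from this change.
Only the nonzero effect(s) matter; the net shift is to the right.

right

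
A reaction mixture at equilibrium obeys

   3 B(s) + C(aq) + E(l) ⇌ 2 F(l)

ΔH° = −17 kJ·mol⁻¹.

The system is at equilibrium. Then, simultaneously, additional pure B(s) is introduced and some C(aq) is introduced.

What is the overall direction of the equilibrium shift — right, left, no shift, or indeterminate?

right

B is a pure solid; its activity is 1 regardless of amount, so Q is unaffected — no shift from this change.
Adding C (aq), a reactant, drives the reaction to the right.
Only the nonzero effect(s) matter; the net shift is to the right.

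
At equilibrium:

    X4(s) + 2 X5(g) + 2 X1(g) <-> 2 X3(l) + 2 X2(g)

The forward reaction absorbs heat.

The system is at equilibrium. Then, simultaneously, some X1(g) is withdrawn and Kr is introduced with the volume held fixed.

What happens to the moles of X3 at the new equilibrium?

decreases

Removing X1 (g), a reactant, drives the reaction to the left.
At constant volume, adding an inert gas leaves every reacting species' partial pressure unchanged, so Q is unchanged — no shift from this change.
The net shift is to the left. X3 is a product, so its amount decreases.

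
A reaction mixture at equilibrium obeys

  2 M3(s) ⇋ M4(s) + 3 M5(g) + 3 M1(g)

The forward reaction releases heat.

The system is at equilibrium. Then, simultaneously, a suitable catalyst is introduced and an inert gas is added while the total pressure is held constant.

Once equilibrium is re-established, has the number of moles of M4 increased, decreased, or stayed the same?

increases

A catalyst speeds both forward and reverse rates equally; it changes neither Q nor K — no shift from this change.
Adding inert gas at constant total pressure expands the volume and lowers every reacting partial pressure. With Δn_gas = 6 − 0 = +6, Q moves away from K toward the side with fewer gas moles, so the system shifts toward the side with more gas moles — to the right.
The net shift is to the right. M4 is a product, so its amount increases.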